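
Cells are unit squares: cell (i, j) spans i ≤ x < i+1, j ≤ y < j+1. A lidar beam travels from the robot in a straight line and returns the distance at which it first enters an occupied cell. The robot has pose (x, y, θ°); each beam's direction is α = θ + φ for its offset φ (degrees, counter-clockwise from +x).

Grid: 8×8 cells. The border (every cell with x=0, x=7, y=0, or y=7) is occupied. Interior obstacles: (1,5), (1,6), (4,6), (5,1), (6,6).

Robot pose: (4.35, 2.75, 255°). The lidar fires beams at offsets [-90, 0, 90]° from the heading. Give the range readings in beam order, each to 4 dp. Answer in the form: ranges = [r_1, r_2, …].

beam 1: φ=-90°, α=165°
  direction (-0.9659, 0.2588); cell (4,2); t to first gridline: x 0.3623, y 0.9659 (then +1.0353 / +3.8637)
    (3,2) via x @ 0.3623
    (3,3) via y @ 0.9659
    (2,3) via x @ 1.3976
    (1,3) via x @ 2.4329
    (0,3) via x @ 3.4682  # hit
  → r_1 = 3.4682
beam 2: φ=0°, α=255°
  direction (-0.2588, -0.9659); cell (4,2); t to first gridline: x 1.3523, y 0.7765 (then +3.8637 / +1.0353)
    (4,1) via y @ 0.7765
    (3,1) via x @ 1.3523
    (3,0) via y @ 1.8117  # hit
  → r_2 = 1.8117
beam 3: φ=90°, α=345°
  direction (0.9659, -0.2588); cell (4,2); t to first gridline: x 0.6729, y 2.8978 (then +1.0353 / +3.8637)
    (5,2) via x @ 0.6729
    (6,2) via x @ 1.7082
    (7,2) via x @ 2.7435  # hit
  → r_3 = 2.7435

ranges = [3.4682, 1.8117, 2.7435]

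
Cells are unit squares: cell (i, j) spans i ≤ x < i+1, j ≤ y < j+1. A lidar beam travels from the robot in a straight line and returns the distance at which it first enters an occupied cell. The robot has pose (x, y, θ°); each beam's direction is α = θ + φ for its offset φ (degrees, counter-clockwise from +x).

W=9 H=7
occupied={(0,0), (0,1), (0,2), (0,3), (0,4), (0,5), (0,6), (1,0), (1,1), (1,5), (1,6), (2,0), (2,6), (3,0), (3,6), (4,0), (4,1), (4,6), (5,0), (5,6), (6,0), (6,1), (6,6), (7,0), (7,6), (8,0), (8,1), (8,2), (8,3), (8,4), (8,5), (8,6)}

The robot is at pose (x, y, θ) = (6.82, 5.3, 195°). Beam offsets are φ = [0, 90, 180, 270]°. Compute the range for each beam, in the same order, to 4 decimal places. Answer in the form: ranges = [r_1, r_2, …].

ranges = [6.0253, 4.4517, 1.2216, 0.7247]

beam 1: φ=0°, α=195°
  direction (-0.9659, -0.2588); cell (6,5); t to first gridline: x 0.8489, y 1.1591 (then +1.0353 / +3.8637)
    (5,5) via x @ 0.8489
    (5,4) via y @ 1.1591
    (4,4) via x @ 1.8842
    (3,4) via x @ 2.9195
    (2,4) via x @ 3.9548
    (1,4) via x @ 4.9900
    (1,3) via y @ 5.0228
    (0,3) via x @ 6.0253  # hit
  → r_1 = 6.0253
beam 2: φ=90°, α=285°
  direction (0.2588, -0.9659); cell (6,5); t to first gridline: x 0.6955, y 0.3106 (then +3.8637 / +1.0353)
    (6,4) via y @ 0.3106
    (7,4) via x @ 0.6955
    (7,3) via y @ 1.3459
    (7,2) via y @ 2.3811
    (7,1) via y @ 3.4164
    (7,0) via y @ 4.4517  # hit
  → r_2 = 4.4517
beam 3: φ=180°, α=15°
  direction (0.9659, 0.2588); cell (6,5); t to first gridline: x 0.1863, y 2.7046 (then +1.0353 / +3.8637)
    (7,5) via x @ 0.1863
    (8,5) via x @ 1.2216  # hit
  → r_3 = 1.2216
beam 4: φ=270°, α=105°
  direction (-0.2588, 0.9659); cell (6,5); t to first gridline: x 3.1682, y 0.7247 (then +3.8637 / +1.0353)
    (6,6) via y @ 0.7247  # hit
  → r_4 = 0.7247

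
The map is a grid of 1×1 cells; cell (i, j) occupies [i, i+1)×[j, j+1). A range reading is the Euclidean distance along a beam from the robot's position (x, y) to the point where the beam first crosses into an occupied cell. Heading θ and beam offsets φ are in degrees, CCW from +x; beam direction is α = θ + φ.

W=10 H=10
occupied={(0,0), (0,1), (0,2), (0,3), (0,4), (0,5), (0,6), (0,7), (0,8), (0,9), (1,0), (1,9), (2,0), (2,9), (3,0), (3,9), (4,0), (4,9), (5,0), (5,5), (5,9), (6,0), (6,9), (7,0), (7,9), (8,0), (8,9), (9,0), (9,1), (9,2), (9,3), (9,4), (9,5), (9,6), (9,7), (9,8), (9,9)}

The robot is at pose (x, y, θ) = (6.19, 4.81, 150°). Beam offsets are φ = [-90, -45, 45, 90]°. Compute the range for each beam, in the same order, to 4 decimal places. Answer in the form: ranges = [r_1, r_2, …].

beam 1: φ=-90°, α=60°
  direction (0.5000, 0.8660); cell (6,4); t to first gridline: x 1.6200, y 0.2194 (then +2.0000 / +1.1547)
    (6,5) via y @ 0.2194
    (6,6) via y @ 1.3741
    (7,6) via x @ 1.6200
    (7,7) via y @ 2.5288
    (8,7) via x @ 3.6200
    (8,8) via y @ 3.6835
    (8,9) via y @ 4.8382  # hit
  → r_1 = 4.8382
beam 2: φ=-45°, α=105°
  direction (-0.2588, 0.9659); cell (6,4); t to first gridline: x 0.7341, y 0.1967 (then +3.8637 / +1.0353)
    (6,5) via y @ 0.1967
    (5,5) via x @ 0.7341  # hit
  → r_2 = 0.7341
beam 3: φ=45°, α=195°
  direction (-0.9659, -0.2588); cell (6,4); t to first gridline: x 0.1967, y 3.1296 (then +1.0353 / +3.8637)
    (5,4) via x @ 0.1967
    (4,4) via x @ 1.2320
    (3,4) via x @ 2.2673
    (3,3) via y @ 3.1296
    (2,3) via x @ 3.3025
    (1,3) via x @ 4.3378
    (0,3) via x @ 5.3731  # hit
  → r_3 = 5.3731
beam 4: φ=90°, α=240°
  direction (-0.5000, -0.8660); cell (6,4); t to first gridline: x 0.3800, y 0.9353 (then +2.0000 / +1.1547)
    (5,4) via x @ 0.3800
    (5,3) via y @ 0.9353
    (5,2) via y @ 2.0900
    (4,2) via x @ 2.3800
    (4,1) via y @ 3.2447
    (3,1) via x @ 4.3800
    (3,0) via y @ 4.3994  # hit
  → r_4 = 4.3994

ranges = [4.8382, 0.7341, 5.3731, 4.3994]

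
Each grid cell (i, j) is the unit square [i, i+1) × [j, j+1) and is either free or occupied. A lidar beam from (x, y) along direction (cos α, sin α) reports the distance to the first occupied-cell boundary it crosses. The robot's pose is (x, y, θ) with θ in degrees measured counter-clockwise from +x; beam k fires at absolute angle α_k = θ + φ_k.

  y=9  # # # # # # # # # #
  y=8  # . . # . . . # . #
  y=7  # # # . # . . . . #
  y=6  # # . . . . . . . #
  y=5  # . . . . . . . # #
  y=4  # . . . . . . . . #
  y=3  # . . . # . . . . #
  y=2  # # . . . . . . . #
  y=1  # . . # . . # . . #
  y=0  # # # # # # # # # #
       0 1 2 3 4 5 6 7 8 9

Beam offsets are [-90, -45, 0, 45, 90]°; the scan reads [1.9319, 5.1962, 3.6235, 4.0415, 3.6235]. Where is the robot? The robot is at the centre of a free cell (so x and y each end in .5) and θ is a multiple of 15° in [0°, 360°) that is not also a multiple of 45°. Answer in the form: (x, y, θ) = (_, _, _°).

Enumerate (i+0.5, j+0.5, θ) over the 53 free cells and 16 admissible headings. For each, cast all 5 beams and compare to the given ranges.
  (5.5, 2.5, 210°): beam 1 = 1.0000 ≠ 1.9319 ✗
  (6.5, 6.5, 30°): beam 1 = 5.0000 ≠ 1.9319 ✗
  (5.5, 6.5, 165°): beam 1 = 2.5882 ≠ 1.9319 ✗
  …
  (5.5, 5.5, 345°): r_1=1.9319, r_2=5.1962, r_3=3.6235, r_4=4.0415, r_5=3.6235 — all match ✓
No second candidate reproduces the full scan.

(x, y, θ) = (5.5, 5.5, 345°)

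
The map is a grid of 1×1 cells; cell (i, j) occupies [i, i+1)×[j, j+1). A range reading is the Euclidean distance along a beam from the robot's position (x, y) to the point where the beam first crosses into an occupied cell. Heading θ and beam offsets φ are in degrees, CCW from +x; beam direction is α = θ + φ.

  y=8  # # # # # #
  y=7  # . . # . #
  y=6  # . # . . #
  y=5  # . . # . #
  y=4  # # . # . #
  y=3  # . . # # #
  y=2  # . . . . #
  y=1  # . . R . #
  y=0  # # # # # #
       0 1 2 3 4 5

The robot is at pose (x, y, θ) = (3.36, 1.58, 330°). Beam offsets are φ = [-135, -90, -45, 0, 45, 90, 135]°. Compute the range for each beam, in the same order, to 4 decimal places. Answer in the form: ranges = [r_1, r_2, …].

beam 1: φ=-135°, α=195°
  d=(-0.9659,-0.2588)  start (3,1)  tX=0.3727 tY=2.2409  stride 1/|dx|=1.0353 1/|dy|=3.8637
    cross x-line → (2,1), t=0.3727
    cross x-line → (1,1), t=1.4080
    cross y-line → (1,0), t=2.2409 (wall)
  → r_1 = 2.2409
beam 2: φ=-90°, α=240°
  d=(-0.5000,-0.8660)  start (3,1)  tX=0.7200 tY=0.6697  stride 1/|dx|=2.0000 1/|dy|=1.1547
    cross y-line → (3,0), t=0.6697 (wall)
  → r_2 = 0.6697
beam 3: φ=-45°, α=285°
  d=(0.2588,-0.9659)  start (3,1)  tX=2.4728 tY=0.6005  stride 1/|dx|=3.8637 1/|dy|=1.0353
    cross y-line → (3,0), t=0.6005 (wall)
  → r_3 = 0.6005
beam 4: φ=0°, α=330°
  d=(0.8660,-0.5000)  start (3,1)  tX=0.7390 tY=1.1600  stride 1/|dx|=1.1547 1/|dy|=2.0000
    cross x-line → (4,1), t=0.7390
    cross y-line → (4,0), t=1.1600 (wall)
  → r_4 = 1.1600
beam 5: φ=45°, α=15°
  d=(0.9659,0.2588)  start (3,1)  tX=0.6626 tY=1.6228  stride 1/|dx|=1.0353 1/|dy|=3.8637
    cross x-line → (4,1), t=0.6626
    cross y-line → (4,2), t=1.6228
    cross x-line → (5,2), t=1.6979 (wall)
  → r_5 = 1.6979
beam 6: φ=90°, α=60°
  d=(0.5000,0.8660)  start (3,1)  tX=1.2800 tY=0.4850  stride 1/|dx|=2.0000 1/|dy|=1.1547
    cross y-line → (3,2), t=0.4850
    cross x-line → (4,2), t=1.2800
    cross y-line → (4,3), t=1.6397 (wall)
  → r_6 = 1.6397
beam 7: φ=135°, α=105°
  d=(-0.2588,0.9659)  start (3,1)  tX=1.3909 tY=0.4348  stride 1/|dx|=3.8637 1/|dy|=1.0353
    cross y-line → (3,2), t=0.4348
    cross x-line → (2,2), t=1.3909
    cross y-line → (2,3), t=1.4701
    cross y-line → (2,4), t=2.5054
    cross y-line → (2,5), t=3.5406
    cross y-line → (2,6), t=4.5759 (wall)
  → r_7 = 4.5759

ranges = [2.2409, 0.6697, 0.6005, 1.1600, 1.6979, 1.6397, 4.5759]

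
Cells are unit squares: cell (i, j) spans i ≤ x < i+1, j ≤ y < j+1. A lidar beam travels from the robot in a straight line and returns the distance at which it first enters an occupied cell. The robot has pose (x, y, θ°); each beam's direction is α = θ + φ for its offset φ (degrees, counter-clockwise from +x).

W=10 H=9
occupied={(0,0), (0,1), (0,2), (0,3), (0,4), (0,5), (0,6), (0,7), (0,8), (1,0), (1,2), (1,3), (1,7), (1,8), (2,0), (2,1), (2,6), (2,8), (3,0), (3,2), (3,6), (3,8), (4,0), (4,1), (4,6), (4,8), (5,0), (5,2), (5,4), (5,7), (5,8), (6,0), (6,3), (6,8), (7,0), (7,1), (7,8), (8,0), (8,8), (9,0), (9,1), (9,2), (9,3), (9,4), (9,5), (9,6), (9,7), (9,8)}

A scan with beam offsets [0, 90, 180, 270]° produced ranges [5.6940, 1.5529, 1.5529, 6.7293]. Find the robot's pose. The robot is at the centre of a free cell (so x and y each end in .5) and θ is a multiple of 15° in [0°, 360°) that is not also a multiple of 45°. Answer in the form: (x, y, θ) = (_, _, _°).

Candidates: 42 free-cell centres × 16 headings = 672 poses. Raycast each; keep the one whose scan matches to 4 dp.
  (6.5, 4.5, 165°): beam 1 = 0.5176 ≠ 5.6940 ✗
  (8.5, 5.5, 150°): beam 1 = 3.0000 ≠ 5.6940 ✗
  (1.5, 1.5, 240°): beam 1 = 0.5774 ≠ 5.6940 ✗
  (2.5, 3.5, 15°): beam 1 = 2.5882 ≠ 5.6940 ✗
  …
  (7.5, 6.5, 285°): r_1=5.6940, r_2=1.5529, r_3=1.5529, r_4=6.7293 — all match ✓
No second candidate reproduces the full scan.

(x, y, θ) = (7.5, 6.5, 285°)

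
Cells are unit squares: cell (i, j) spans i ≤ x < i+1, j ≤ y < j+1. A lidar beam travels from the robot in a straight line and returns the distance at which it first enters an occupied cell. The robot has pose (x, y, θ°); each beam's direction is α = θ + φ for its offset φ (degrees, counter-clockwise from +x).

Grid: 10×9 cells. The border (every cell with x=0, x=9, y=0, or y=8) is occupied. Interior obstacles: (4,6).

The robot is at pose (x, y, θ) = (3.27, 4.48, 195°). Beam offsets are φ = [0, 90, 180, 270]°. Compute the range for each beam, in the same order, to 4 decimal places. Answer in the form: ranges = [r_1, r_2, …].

beam 1: φ=0°, α=195°
  direction (-0.9659, -0.2588); cell (3,4); t to first gridline: x 0.2795, y 1.8546 (then +1.0353 / +3.8637)
    (2,4) via x @ 0.2795
    (1,4) via x @ 1.3148
    (1,3) via y @ 1.8546
    (0,3) via x @ 2.3501  # hit
  → r_1 = 2.3501
beam 2: φ=90°, α=285°
  direction (0.2588, -0.9659); cell (3,4); t to first gridline: x 2.8205, y 0.4969 (then +3.8637 / +1.0353)
    (3,3) via y @ 0.4969
    (3,2) via y @ 1.5322
    (3,1) via y @ 2.5675
    (4,1) via x @ 2.8205
    (4,0) via y @ 3.6028  # hit
  → r_2 = 3.6028
beam 3: φ=180°, α=15°
  direction (0.9659, 0.2588); cell (3,4); t to first gridline: x 0.7558, y 2.0091 (then +1.0353 / +3.8637)
    (4,4) via x @ 0.7558
    (5,4) via x @ 1.7910
    (5,5) via y @ 2.0091
    (6,5) via x @ 2.8263
    (7,5) via x @ 3.8616
    (8,5) via x @ 4.8969
    (8,6) via y @ 5.8728
    (9,6) via x @ 5.9321  # hit
  → r_3 = 5.9321
beam 4: φ=270°, α=105°
  direction (-0.2588, 0.9659); cell (3,4); t to first gridline: x 1.0432, y 0.5383 (then +3.8637 / +1.0353)
    (3,5) via y @ 0.5383
    (2,5) via x @ 1.0432
    (2,6) via y @ 1.5736
    (2,7) via y @ 2.6089
    (2,8) via y @ 3.6442  # hit
  → r_4 = 3.6442

ranges = [2.3501, 3.6028, 5.9321, 3.6442]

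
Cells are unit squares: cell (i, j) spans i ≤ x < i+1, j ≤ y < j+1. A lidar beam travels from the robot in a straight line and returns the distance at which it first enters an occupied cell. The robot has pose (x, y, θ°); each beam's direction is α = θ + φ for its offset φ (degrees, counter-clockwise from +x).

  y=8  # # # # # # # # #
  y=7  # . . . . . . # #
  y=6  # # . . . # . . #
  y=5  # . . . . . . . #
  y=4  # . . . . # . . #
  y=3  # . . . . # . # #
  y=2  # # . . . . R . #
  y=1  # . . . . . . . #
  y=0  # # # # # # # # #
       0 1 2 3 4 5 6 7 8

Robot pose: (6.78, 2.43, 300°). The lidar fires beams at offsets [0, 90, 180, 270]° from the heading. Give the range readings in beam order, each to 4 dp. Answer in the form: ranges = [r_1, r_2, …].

ranges = [1.6512, 1.1400, 1.5600, 2.8600]

beam 1: φ=0°, α=300°
  dir = (cos 300°, sin 300°) = (0.5000, -0.8660); from cell (6,2)
  next x-line at t=0.4400, next y-line at t=0.4965; Δt_x=2.0000, Δt_y=1.1547
    x: enter (7,2) at t=0.4400
    y: enter (7,1) at t=0.4965
    y: enter (7,0) at t=1.6512 ← occupied
  → r_1 = 1.6512
beam 2: φ=90°, α=30°
  dir = (cos 30°, sin 30°) = (0.8660, 0.5000); from cell (6,2)
  next x-line at t=0.2540, next y-line at t=1.1400; Δt_x=1.1547, Δt_y=2.0000
    x: enter (7,2) at t=0.2540
    y: enter (7,3) at t=1.1400 ← occupied
  → r_2 = 1.1400
beam 3: φ=180°, α=120°
  dir = (cos 120°, sin 120°) = (-0.5000, 0.8660); from cell (6,2)
  next x-line at t=1.5600, next y-line at t=0.6582; Δt_x=2.0000, Δt_y=1.1547
    y: enter (6,3) at t=0.6582
    x: enter (5,3) at t=1.5600 ← occupied
  → r_3 = 1.5600
beam 4: φ=270°, α=210°
  dir = (cos 210°, sin 210°) = (-0.8660, -0.5000); from cell (6,2)
  next x-line at t=0.9007, next y-line at t=0.8600; Δt_x=1.1547, Δt_y=2.0000
    y: enter (6,1) at t=0.8600
    x: enter (5,1) at t=0.9007
    x: enter (4,1) at t=2.0554
    y: enter (4,0) at t=2.8600 ← occupied
  → r_4 = 2.8600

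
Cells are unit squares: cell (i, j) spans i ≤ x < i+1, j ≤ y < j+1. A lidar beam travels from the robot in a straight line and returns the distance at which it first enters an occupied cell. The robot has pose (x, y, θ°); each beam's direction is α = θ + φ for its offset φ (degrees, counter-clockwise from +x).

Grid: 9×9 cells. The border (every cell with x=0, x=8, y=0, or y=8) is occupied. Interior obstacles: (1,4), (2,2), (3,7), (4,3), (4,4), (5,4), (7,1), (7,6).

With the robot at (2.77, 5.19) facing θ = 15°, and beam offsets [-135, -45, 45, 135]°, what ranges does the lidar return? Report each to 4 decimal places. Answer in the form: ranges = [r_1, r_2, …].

ranges = [3.5400, 1.4203, 2.0900, 2.0438]

beam 1: φ=-135°, α=240°
  direction (-0.5000, -0.8660); cell (2,5); t to first gridline: x 1.5400, y 0.2194 (then +2.0000 / +1.1547)
    (2,4) via y @ 0.2194
    (2,3) via y @ 1.3741
    (1,3) via x @ 1.5400
    (1,2) via y @ 2.5288
    (0,2) via x @ 3.5400  # hit
  → r_1 = 3.5400
beam 2: φ=-45°, α=330°
  direction (0.8660, -0.5000); cell (2,5); t to first gridline: x 0.2656, y 0.3800 (then +1.1547 / +2.0000)
    (3,5) via x @ 0.2656
    (3,4) via y @ 0.3800
    (4,4) via x @ 1.4203  # hit
  → r_2 = 1.4203
beam 3: φ=45°, α=60°
  direction (0.5000, 0.8660); cell (2,5); t to first gridline: x 0.4600, y 0.9353 (then +2.0000 / +1.1547)
    (3,5) via x @ 0.4600
    (3,6) via y @ 0.9353
    (3,7) via y @ 2.0900  # hit
  → r_3 = 2.0900
beam 4: φ=135°, α=150°
  direction (-0.8660, 0.5000); cell (2,5); t to first gridline: x 0.8891, y 1.6200 (then +1.1547 / +2.0000)
    (1,5) via x @ 0.8891
    (1,6) via y @ 1.6200
    (0,6) via x @ 2.0438  # hit
  → r_4 = 2.0438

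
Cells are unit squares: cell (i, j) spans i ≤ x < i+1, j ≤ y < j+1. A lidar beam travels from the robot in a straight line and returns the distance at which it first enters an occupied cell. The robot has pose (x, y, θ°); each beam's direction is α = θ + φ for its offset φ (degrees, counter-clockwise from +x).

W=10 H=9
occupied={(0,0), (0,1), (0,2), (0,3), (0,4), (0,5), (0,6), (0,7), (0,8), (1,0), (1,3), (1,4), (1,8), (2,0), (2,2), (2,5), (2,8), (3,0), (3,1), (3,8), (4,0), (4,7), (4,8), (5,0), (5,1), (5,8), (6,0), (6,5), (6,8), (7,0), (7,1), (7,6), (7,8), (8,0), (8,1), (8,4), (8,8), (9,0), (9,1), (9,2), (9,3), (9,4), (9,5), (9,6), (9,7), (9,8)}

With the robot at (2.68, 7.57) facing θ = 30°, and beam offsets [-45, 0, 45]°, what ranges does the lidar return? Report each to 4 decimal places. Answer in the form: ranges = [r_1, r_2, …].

beam 1: φ=-45°, α=345°
  dir = (cos 345°, sin 345°) = (0.9659, -0.2588); from cell (2,7)
  next x-line at t=0.3313, next y-line at t=2.2023; Δt_x=1.0353, Δt_y=3.8637
    x: enter (3,7) at t=0.3313
    x: enter (4,7) at t=1.3666 ← occupied
  → r_1 = 1.3666
beam 2: φ=0°, α=30°
  dir = (cos 30°, sin 30°) = (0.8660, 0.5000); from cell (2,7)
  next x-line at t=0.3695, next y-line at t=0.8600; Δt_x=1.1547, Δt_y=2.0000
    x: enter (3,7) at t=0.3695
    y: enter (3,8) at t=0.8600 ← occupied
  → r_2 = 0.8600
beam 3: φ=45°, α=75°
  dir = (cos 75°, sin 75°) = (0.2588, 0.9659); from cell (2,7)
  next x-line at t=1.2364, next y-line at t=0.4452; Δt_x=3.8637, Δt_y=1.0353
    y: enter (2,8) at t=0.4452 ← occupied
  → r_3 = 0.4452

ranges = [1.3666, 0.8600, 0.4452]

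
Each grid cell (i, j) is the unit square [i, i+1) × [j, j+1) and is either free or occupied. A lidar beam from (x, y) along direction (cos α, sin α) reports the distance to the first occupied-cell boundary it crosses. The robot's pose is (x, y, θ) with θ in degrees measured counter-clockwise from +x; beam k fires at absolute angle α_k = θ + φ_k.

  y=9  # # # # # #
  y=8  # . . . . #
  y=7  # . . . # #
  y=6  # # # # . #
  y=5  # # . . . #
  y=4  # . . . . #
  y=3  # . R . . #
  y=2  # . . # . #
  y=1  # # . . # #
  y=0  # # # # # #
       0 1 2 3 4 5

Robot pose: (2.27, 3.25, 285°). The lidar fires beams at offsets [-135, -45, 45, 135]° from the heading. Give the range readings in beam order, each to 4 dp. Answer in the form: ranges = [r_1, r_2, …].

ranges = [1.4665, 1.4434, 0.8429, 3.1754]

beam 1: φ=-135°, α=150°
  d=(-0.8660,0.5000)  start (2,3)  tX=0.3118 tY=1.5000  stride 1/|dx|=1.1547 1/|dy|=2.0000
    cross x-line → (1,3), t=0.3118
    cross x-line → (0,3), t=1.4665 (wall)
  → r_1 = 1.4665
beam 2: φ=-45°, α=240°
  d=(-0.5000,-0.8660)  start (2,3)  tX=0.5400 tY=0.2887  stride 1/|dx|=2.0000 1/|dy|=1.1547
    cross y-line → (2,2), t=0.2887
    cross x-line → (1,2), t=0.5400
    cross y-line → (1,1), t=1.4434 (wall)
  → r_2 = 1.4434
beam 3: φ=45°, α=330°
  d=(0.8660,-0.5000)  start (2,3)  tX=0.8429 tY=0.5000  stride 1/|dx|=1.1547 1/|dy|=2.0000
    cross y-line → (2,2), t=0.5000
    cross x-line → (3,2), t=0.8429 (wall)
  → r_3 = 0.8429
beam 4: φ=135°, α=60°
  d=(0.5000,0.8660)  start (2,3)  tX=1.4600 tY=0.8660  stride 1/|dx|=2.0000 1/|dy|=1.1547
    cross y-line → (2,4), t=0.8660
    cross x-line → (3,4), t=1.4600
    cross y-line → (3,5), t=2.0207
    cross y-line → (3,6), t=3.1754 (wall)
  → r_4 = 3.1754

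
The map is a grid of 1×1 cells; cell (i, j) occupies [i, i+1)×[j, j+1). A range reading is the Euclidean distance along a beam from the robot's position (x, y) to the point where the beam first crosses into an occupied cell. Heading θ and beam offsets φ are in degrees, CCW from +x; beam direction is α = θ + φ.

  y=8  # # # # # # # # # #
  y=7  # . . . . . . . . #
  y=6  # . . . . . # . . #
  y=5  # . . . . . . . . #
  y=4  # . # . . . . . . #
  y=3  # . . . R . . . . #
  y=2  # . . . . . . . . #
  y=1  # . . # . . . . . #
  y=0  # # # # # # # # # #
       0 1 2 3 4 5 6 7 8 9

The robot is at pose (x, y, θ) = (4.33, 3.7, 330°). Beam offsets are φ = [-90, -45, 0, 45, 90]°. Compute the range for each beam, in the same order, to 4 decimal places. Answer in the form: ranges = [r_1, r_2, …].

beam 1: φ=-90°, α=240°
  dir = (cos 240°, sin 240°) = (-0.5000, -0.8660); from cell (4,3)
  next x-line at t=0.6600, next y-line at t=0.8083; Δt_x=2.0000, Δt_y=1.1547
    x: enter (3,3) at t=0.6600
    y: enter (3,2) at t=0.8083
    y: enter (3,1) at t=1.9630 ← occupied
  → r_1 = 1.9630
beam 2: φ=-45°, α=285°
  dir = (cos 285°, sin 285°) = (0.2588, -0.9659); from cell (4,3)
  next x-line at t=2.5887, next y-line at t=0.7247; Δt_x=3.8637, Δt_y=1.0353
    y: enter (4,2) at t=0.7247
    y: enter (4,1) at t=1.7600
    x: enter (5,1) at t=2.5887
    y: enter (5,0) at t=2.7952 ← occupied
  → r_2 = 2.7952
beam 3: φ=0°, α=330°
  dir = (cos 330°, sin 330°) = (0.8660, -0.5000); from cell (4,3)
  next x-line at t=0.7736, next y-line at t=1.4000; Δt_x=1.1547, Δt_y=2.0000
    x: enter (5,3) at t=0.7736
    y: enter (5,2) at t=1.4000
    x: enter (6,2) at t=1.9283
    x: enter (7,2) at t=3.0831
    y: enter (7,1) at t=3.4000
    x: enter (8,1) at t=4.2378
    x: enter (9,1) at t=5.3925 ← occupied
  → r_3 = 5.3925
beam 4: φ=45°, α=15°
  dir = (cos 15°, sin 15°) = (0.9659, 0.2588); from cell (4,3)
  next x-line at t=0.6936, next y-line at t=1.1591; Δt_x=1.0353, Δt_y=3.8637
    x: enter (5,3) at t=0.6936
    y: enter (5,4) at t=1.1591
    x: enter (6,4) at t=1.7289
    x: enter (7,4) at t=2.7642
    x: enter (8,4) at t=3.7995
    x: enter (9,4) at t=4.8347 ← occupied
  → r_4 = 4.8347
beam 5: φ=90°, α=60°
  dir = (cos 60°, sin 60°) = (0.5000, 0.8660); from cell (4,3)
  next x-line at t=1.3400, next y-line at t=0.3464; Δt_x=2.0000, Δt_y=1.1547
    y: enter (4,4) at t=0.3464
    x: enter (5,4) at t=1.3400
    y: enter (5,5) at t=1.5011
    y: enter (5,6) at t=2.6558
    x: enter (6,6) at t=3.3400 ← occupied
  → r_5 = 3.3400

ranges = [1.9630, 2.7952, 5.3925, 4.8347, 3.3400]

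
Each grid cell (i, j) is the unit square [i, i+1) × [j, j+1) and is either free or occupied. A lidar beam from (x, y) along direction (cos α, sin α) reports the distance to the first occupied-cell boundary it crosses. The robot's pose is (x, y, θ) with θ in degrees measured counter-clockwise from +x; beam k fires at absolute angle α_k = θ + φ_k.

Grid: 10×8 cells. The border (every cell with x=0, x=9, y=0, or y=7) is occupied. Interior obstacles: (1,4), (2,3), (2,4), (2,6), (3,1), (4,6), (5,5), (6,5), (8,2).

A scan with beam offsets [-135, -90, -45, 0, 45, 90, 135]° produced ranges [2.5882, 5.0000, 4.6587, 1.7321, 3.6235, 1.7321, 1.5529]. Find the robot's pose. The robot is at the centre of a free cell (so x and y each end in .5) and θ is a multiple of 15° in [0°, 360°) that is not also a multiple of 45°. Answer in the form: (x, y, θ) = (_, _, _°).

The pose lattice has 39·16 = 624 candidates. Test each by forward raycasting.
  (5.5, 4.5, 75°): beam 1 = 4.0415 ≠ 2.5882 ✗
  (4.5, 2.5, 60°): beam 1 = 1.5529 ≠ 2.5882 ✗
  (7.5, 2.5, 285°): beam 1 = 7.5056 ≠ 2.5882 ✗
  (1.5, 2.5, 255°): beam 1 = 1.0000 ≠ 2.5882 ✗
  (6.5, 3.5, 30°): beam 2 = 2.8868 ≠ 5.0000 ✗
  …
  (4.5, 3.5, 60°): r_1=2.5882, r_2=5.0000, r_3=4.6587, r_4=1.7321, r_5=3.6235, r_6=1.7321, r_7=1.5529 — all match ✓
Only this pose fits every beam.

(x, y, θ) = (4.5, 3.5, 60°)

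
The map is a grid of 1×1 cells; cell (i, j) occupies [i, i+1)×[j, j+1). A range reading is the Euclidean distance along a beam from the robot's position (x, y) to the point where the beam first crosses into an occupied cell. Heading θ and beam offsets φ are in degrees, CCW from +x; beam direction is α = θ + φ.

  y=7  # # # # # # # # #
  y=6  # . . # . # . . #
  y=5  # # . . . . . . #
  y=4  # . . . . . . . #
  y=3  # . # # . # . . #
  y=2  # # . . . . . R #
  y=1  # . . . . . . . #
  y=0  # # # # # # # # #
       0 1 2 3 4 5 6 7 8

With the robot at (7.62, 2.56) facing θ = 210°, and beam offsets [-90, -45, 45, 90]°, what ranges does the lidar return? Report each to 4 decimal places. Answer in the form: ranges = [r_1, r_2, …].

beam 1: φ=-90°, α=120°
  cosα=-0.5000 sinα=0.8660 | (7,2) | tMaxX 1.2400 tMaxY 0.5081 | tΔX 2.0000 tΔY 1.1547
    t=0.5081 [y] (7,3)
    t=1.2400 [x] (6,3)
    t=1.6628 [y] (6,4)
    t=2.8175 [y] (6,5)
    t=3.2400 [x] (5,5)
    t=3.9722 [y] (5,6) — stop
  → r_1 = 3.9722
beam 2: φ=-45°, α=165°
  cosα=-0.9659 sinα=0.2588 | (7,2) | tMaxX 0.6419 tMaxY 1.7000 | tΔX 1.0353 tΔY 3.8637
    t=0.6419 [x] (6,2)
    t=1.6771 [x] (5,2)
    t=1.7000 [y] (5,3) — stop
  → r_2 = 1.7000
beam 3: φ=45°, α=255°
  cosα=-0.2588 sinα=-0.9659 | (7,2) | tMaxX 2.3955 tMaxY 0.5798 | tΔX 3.8637 tΔY 1.0353
    t=0.5798 [y] (7,1)
    t=1.6150 [y] (7,0) — stop
  → r_3 = 1.6150
beam 4: φ=90°, α=300°
  cosα=0.5000 sinα=-0.8660 | (7,2) | tMaxX 0.7600 tMaxY 0.6466 | tΔX 2.0000 tΔY 1.1547
    t=0.6466 [y] (7,1)
    t=0.7600 [x] (8,1) — stop
  → r_4 = 0.7600

ranges = [3.9722, 1.7000, 1.6150, 0.7600]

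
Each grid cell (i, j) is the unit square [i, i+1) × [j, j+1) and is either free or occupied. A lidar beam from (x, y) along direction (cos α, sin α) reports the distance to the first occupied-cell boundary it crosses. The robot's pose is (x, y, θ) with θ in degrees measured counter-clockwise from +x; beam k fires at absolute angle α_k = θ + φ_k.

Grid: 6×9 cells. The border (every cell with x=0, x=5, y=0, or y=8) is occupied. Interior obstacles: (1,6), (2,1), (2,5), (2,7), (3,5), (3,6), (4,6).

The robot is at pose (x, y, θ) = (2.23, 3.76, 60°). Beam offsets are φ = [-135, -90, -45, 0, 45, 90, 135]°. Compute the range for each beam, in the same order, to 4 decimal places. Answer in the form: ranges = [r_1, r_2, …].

ranges = [1.8221, 3.1985, 2.8677, 1.4318, 2.3190, 1.4203, 1.2734]

beam 1: φ=-135°, α=285°
  direction (0.2588, -0.9659); cell (2,3); t to first gridline: x 2.9751, y 0.7868 (then +3.8637 / +1.0353)
    (2,2) via y @ 0.7868
    (2,1) via y @ 1.8221  # hit
  → r_1 = 1.8221
beam 2: φ=-90°, α=330°
  direction (0.8660, -0.5000); cell (2,3); t to first gridline: x 0.8891, y 1.5200 (then +1.1547 / +2.0000)
    (3,3) via x @ 0.8891
    (3,2) via y @ 1.5200
    (4,2) via x @ 2.0438
    (5,2) via x @ 3.1985  # hit
  → r_2 = 3.1985
beam 3: φ=-45°, α=15°
  direction (0.9659, 0.2588); cell (2,3); t to first gridline: x 0.7972, y 0.9273 (then +1.0353 / +3.8637)
    (3,3) via x @ 0.7972
    (3,4) via y @ 0.9273
    (4,4) via x @ 1.8324
    (5,4) via x @ 2.8677  # hit
  → r_3 = 2.8677
beam 4: φ=0°, α=60°
  direction (0.5000, 0.8660); cell (2,3); t to first gridline: x 1.5400, y 0.2771 (then +2.0000 / +1.1547)
    (2,4) via y @ 0.2771
    (2,5) via y @ 1.4318  # hit
  → r_4 = 1.4318
beam 5: φ=45°, α=105°
  direction (-0.2588, 0.9659); cell (2,3); t to first gridline: x 0.8887, y 0.2485 (then +3.8637 / +1.0353)
    (2,4) via y @ 0.2485
    (1,4) via x @ 0.8887
    (1,5) via y @ 1.2837
    (1,6) via y @ 2.3190  # hit
  → r_5 = 2.3190
beam 6: φ=90°, α=150°
  direction (-0.8660, 0.5000); cell (2,3); t to first gridline: x 0.2656, y 0.4800 (then +1.1547 / +2.0000)
    (1,3) via x @ 0.2656
    (1,4) via y @ 0.4800
    (0,4) via x @ 1.4203  # hit
  → r_6 = 1.4203
beam 7: φ=135°, α=195°
  direction (-0.9659, -0.2588); cell (2,3); t to first gridline: x 0.2381, y 2.9364 (then +1.0353 / +3.8637)
    (1,3) via x @ 0.2381
    (0,3) via x @ 1.2734  # hit
  → r_7 = 1.2734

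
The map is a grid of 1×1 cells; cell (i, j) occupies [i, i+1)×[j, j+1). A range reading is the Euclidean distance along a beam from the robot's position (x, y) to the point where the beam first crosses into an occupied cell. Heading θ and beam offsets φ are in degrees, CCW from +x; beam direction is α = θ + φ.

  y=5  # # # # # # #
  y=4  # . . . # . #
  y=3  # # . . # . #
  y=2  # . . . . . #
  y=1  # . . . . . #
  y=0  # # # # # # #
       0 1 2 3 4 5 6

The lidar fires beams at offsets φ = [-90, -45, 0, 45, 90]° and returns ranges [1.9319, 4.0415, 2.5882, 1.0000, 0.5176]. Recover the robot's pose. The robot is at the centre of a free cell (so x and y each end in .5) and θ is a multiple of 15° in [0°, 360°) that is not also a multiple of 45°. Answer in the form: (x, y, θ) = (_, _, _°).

(x, y, θ) = (3.5, 1.5, 165°)

The pose lattice has 17·16 = 272 candidates. Test each by forward raycasting.
  (4.5, 2.5, 15°): beam 1 = 1.5529 ≠ 1.9319 ✗
  (5.5, 2.5, 75°): beam 1 = 0.5176 ≠ 1.9319 ✗
  (1.5, 4.5, 285°): beam 1 = 0.5176 ≠ 1.9319 ✗
  (1.5, 2.5, 240°): beam 1 = 0.5774 ≠ 1.9319 ✗
  …
  (3.5, 1.5, 165°): r_1=1.9319, r_2=4.0415, r_3=2.5882, r_4=1.0000, r_5=0.5176 — all match ✓
No second candidate reproduces the full scan.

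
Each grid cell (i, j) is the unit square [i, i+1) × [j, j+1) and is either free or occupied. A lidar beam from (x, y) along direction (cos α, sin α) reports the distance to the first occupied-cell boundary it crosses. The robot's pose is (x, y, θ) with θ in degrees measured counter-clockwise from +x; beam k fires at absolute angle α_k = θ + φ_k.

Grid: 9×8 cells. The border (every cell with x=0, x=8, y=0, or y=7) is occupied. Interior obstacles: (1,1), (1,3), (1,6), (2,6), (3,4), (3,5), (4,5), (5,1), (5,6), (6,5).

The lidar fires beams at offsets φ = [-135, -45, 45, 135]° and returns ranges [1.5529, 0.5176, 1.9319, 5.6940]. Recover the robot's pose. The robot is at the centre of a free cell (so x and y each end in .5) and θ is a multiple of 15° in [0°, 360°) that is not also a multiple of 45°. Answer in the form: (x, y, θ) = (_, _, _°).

Candidates: 32 free-cell centres × 16 headings = 512 poses. Raycast each; keep the one whose scan matches to 4 dp.
  (4.5, 3.5, 240°): beam 2 = 3.6235 ≠ 0.5176 ✗
  (2.5, 3.5, 15°): beam 1 = 1.7321 ≠ 1.5529 ✗
  (4.5, 2.5, 285°): beam 1 = 2.8868 ≠ 1.5529 ✗
  (5.5, 4.5, 15°): beam 1 = 4.0415 ≠ 1.5529 ✗
  …
  (7.5, 2.5, 30°): r_1=1.5529, r_2=0.5176, r_3=1.9319, r_4=5.6940 — all match ✓
Only this pose fits every beam.

(x, y, θ) = (7.5, 2.5, 30°)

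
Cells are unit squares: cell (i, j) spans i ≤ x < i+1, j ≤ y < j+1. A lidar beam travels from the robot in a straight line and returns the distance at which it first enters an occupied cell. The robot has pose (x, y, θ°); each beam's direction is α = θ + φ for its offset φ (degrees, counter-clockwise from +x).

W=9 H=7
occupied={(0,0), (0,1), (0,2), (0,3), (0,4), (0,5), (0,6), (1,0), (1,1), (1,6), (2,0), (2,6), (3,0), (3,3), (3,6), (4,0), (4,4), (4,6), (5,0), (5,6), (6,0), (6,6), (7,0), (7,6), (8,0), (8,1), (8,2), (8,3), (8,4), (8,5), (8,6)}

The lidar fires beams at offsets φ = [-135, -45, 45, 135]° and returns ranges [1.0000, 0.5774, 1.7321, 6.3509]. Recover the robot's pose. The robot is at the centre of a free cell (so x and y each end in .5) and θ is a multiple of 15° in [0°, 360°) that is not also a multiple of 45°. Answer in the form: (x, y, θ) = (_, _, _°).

(x, y, θ) = (7.5, 4.5, 75°)

Candidates: 32 free-cell centres × 16 headings = 512 poses. Raycast each; keep the one whose scan matches to 4 dp.
  (2.5, 2.5, 195°): beam 2 = 1.7321 ≠ 0.5774 ✗
  (6.5, 4.5, 330°): beam 1 = 1.5529 ≠ 1.0000 ✗
  (3.5, 2.5, 240°): beam 1 = 0.5176 ≠ 1.0000 ✗
  …
  (7.5, 4.5, 75°): r_1=1.0000, r_2=0.5774, r_3=1.7321, r_4=6.3509 — all match ✓
Only this pose fits every beam.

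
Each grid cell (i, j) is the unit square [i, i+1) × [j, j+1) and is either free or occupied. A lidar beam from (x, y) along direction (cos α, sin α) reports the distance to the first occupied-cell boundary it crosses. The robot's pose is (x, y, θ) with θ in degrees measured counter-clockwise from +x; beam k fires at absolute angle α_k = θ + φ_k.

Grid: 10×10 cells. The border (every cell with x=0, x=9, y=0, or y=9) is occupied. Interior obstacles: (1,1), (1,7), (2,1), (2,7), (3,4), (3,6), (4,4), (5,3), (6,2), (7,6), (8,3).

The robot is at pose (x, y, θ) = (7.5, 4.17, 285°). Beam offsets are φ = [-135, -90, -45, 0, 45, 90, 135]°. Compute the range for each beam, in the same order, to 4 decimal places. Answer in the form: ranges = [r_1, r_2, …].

ranges = [4.0415, 1.5529, 1.3510, 3.2818, 0.5774, 1.5529, 3.0000]

beam 1: φ=-135°, α=150°
  cosα=-0.8660 sinα=0.5000 | (7,4) | tMaxX 0.5774 tMaxY 1.6600 | tΔX 1.1547 tΔY 2.0000
    t=0.5774 [x] (6,4)
    t=1.6600 [y] (6,5)
    t=1.7321 [x] (5,5)
    t=2.8868 [x] (4,5)
    t=3.6600 [y] (4,6)
    t=4.0415 [x] (3,6) — stop
  → r_1 = 4.0415
beam 2: φ=-90°, α=195°
  cosα=-0.9659 sinα=-0.2588 | (7,4) | tMaxX 0.5176 tMaxY 0.6568 | tΔX 1.0353 tΔY 3.8637
    t=0.5176 [x] (6,4)
    t=0.6568 [y] (6,3)
    t=1.5529 [x] (5,3) — stop
  → r_2 = 1.5529
beam 3: φ=-45°, α=240°
  cosα=-0.5000 sinα=-0.8660 | (7,4) | tMaxX 1.0000 tMaxY 0.1963 | tΔX 2.0000 tΔY 1.1547
    t=0.1963 [y] (7,3)
    t=1.0000 [x] (6,3)
    t=1.3510 [y] (6,2) — stop
  → r_3 = 1.3510
beam 4: φ=0°, α=285°
  cosα=0.2588 sinα=-0.9659 | (7,4) | tMaxX 1.9319 tMaxY 0.1760 | tΔX 3.8637 tΔY 1.0353
    t=0.1760 [y] (7,3)
    t=1.2113 [y] (7,2)
    t=1.9319 [x] (8,2)
    t=2.2465 [y] (8,1)
    t=3.2818 [y] (8,0) — stop
  → r_4 = 3.2818
beam 5: φ=45°, α=330°
  cosα=0.8660 sinα=-0.5000 | (7,4) | tMaxX 0.5774 tMaxY 0.3400 | tΔX 1.1547 tΔY 2.0000
    t=0.3400 [y] (7,3)
    t=0.5774 [x] (8,3) — stop
  → r_5 = 0.5774
beam 6: φ=90°, α=15°
  cosα=0.9659 sinα=0.2588 | (7,4) | tMaxX 0.5176 tMaxY 3.2069 | tΔX 1.0353 tΔY 3.8637
    t=0.5176 [x] (8,4)
    t=1.5529 [x] (9,4) — stop
  → r_6 = 1.5529
beam 7: φ=135°, α=60°
  cosα=0.5000 sinα=0.8660 | (7,4) | tMaxX 1.0000 tMaxY 0.9584 | tΔX 2.0000 tΔY 1.1547
    t=0.9584 [y] (7,5)
    t=1.0000 [x] (8,5)
    t=2.1131 [y] (8,6)
    t=3.0000 [x] (9,6) — stop
  → r_7 = 3.0000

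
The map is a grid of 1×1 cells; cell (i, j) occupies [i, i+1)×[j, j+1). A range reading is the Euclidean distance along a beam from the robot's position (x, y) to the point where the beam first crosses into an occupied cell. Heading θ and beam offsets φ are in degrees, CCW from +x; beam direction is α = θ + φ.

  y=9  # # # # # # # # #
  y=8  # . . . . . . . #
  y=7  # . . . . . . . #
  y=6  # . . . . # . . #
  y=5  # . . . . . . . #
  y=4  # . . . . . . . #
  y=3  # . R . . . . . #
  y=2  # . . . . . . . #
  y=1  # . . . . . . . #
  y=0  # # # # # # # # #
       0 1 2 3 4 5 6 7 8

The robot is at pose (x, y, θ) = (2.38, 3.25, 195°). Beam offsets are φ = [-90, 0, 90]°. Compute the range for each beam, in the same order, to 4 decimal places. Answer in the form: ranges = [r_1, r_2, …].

beam 1: φ=-90°, α=105°
  cosα=-0.2588 sinα=0.9659 | (2,3) | tMaxX 1.4682 tMaxY 0.7765 | tΔX 3.8637 tΔY 1.0353
    t=0.7765 [y] (2,4)
    t=1.4682 [x] (1,4)
    t=1.8117 [y] (1,5)
    t=2.8470 [y] (1,6)
    t=3.8823 [y] (1,7)
    t=4.9176 [y] (1,8)
    t=5.3319 [x] (0,8) — stop
  → r_1 = 5.3319
beam 2: φ=0°, α=195°
  cosα=-0.9659 sinα=-0.2588 | (2,3) | tMaxX 0.3934 tMaxY 0.9659 | tΔX 1.0353 tΔY 3.8637
    t=0.3934 [x] (1,3)
    t=0.9659 [y] (1,2)
    t=1.4287 [x] (0,2) — stop
  → r_2 = 1.4287
beam 3: φ=90°, α=285°
  cosα=0.2588 sinα=-0.9659 | (2,3) | tMaxX 2.3955 tMaxY 0.2588 | tΔX 3.8637 tΔY 1.0353
    t=0.2588 [y] (2,2)
    t=1.2941 [y] (2,1)
    t=2.3294 [y] (2,0) — stop
  → r_3 = 2.3294

ranges = [5.3319, 1.4287, 2.3294]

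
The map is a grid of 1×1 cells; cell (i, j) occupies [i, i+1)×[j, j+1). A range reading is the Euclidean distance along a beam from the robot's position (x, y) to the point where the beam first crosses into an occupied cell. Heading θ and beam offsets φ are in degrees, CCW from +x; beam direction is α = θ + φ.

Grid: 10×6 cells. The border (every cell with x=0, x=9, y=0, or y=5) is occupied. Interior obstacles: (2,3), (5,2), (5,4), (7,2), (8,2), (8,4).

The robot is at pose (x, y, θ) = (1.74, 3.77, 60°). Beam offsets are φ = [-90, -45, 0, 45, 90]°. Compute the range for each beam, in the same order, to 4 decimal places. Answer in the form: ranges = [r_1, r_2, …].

ranges = [0.3002, 0.2692, 1.4203, 1.2734, 0.8545]

beam 1: φ=-90°, α=330°
  dir = (cos 330°, sin 330°) = (0.8660, -0.5000); from cell (1,3)
  next x-line at t=0.3002, next y-line at t=1.5400; Δt_x=1.1547, Δt_y=2.0000
    x: enter (2,3) at t=0.3002 ← occupied
  → r_1 = 0.3002
beam 2: φ=-45°, α=15°
  dir = (cos 15°, sin 15°) = (0.9659, 0.2588); from cell (1,3)
  next x-line at t=0.2692, next y-line at t=0.8887; Δt_x=1.0353, Δt_y=3.8637
    x: enter (2,3) at t=0.2692 ← occupied
  → r_2 = 0.2692
beam 3: φ=0°, α=60°
  dir = (cos 60°, sin 60°) = (0.5000, 0.8660); from cell (1,3)
  next x-line at t=0.5200, next y-line at t=0.2656; Δt_x=2.0000, Δt_y=1.1547
    y: enter (1,4) at t=0.2656
    x: enter (2,4) at t=0.5200
    y: enter (2,5) at t=1.4203 ← occupied
  → r_3 = 1.4203
beam 4: φ=45°, α=105°
  dir = (cos 105°, sin 105°) = (-0.2588, 0.9659); from cell (1,3)
  next x-line at t=2.8591, next y-line at t=0.2381; Δt_x=3.8637, Δt_y=1.0353
    y: enter (1,4) at t=0.2381
    y: enter (1,5) at t=1.2734 ← occupied
  → r_4 = 1.2734
beam 5: φ=90°, α=150°
  dir = (cos 150°, sin 150°) = (-0.8660, 0.5000); from cell (1,3)
  next x-line at t=0.8545, next y-line at t=0.4600; Δt_x=1.1547, Δt_y=2.0000
    y: enter (1,4) at t=0.4600
    x: enter (0,4) at t=0.8545 ← occupied
  → r_5 = 0.8545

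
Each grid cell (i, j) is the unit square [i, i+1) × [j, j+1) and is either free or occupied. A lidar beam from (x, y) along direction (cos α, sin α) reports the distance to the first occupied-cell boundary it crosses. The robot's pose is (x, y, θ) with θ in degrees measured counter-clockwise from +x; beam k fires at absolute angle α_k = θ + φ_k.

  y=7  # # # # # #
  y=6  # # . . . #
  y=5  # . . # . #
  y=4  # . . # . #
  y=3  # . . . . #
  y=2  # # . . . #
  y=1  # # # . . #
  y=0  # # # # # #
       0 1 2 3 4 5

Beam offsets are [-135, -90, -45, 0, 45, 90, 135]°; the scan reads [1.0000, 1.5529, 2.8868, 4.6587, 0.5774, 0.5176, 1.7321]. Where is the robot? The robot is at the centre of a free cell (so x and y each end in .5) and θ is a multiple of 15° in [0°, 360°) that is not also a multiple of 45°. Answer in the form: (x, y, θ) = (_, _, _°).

Enumerate (i+0.5, j+0.5, θ) over the 18 free cells and 16 admissible headings. For each, cast all 7 beams and compare to the given ranges.
  (3.5, 1.5, 285°): beam 1 = 0.5774 ≠ 1.0000 ✗
  (1.5, 3.5, 240°): beam 1 = 1.9319 ≠ 1.0000 ✗
  (4.5, 1.5, 120°): beam 1 = 0.5176 ≠ 1.0000 ✗
  …
  (2.5, 5.5, 285°): r_1=1.0000, r_2=1.5529, r_3=2.8868, r_4=4.6587, r_5=0.5774, r_6=0.5176, r_7=1.7321 — all match ✓
No second candidate reproduces the full scan.

(x, y, θ) = (2.5, 5.5, 285°)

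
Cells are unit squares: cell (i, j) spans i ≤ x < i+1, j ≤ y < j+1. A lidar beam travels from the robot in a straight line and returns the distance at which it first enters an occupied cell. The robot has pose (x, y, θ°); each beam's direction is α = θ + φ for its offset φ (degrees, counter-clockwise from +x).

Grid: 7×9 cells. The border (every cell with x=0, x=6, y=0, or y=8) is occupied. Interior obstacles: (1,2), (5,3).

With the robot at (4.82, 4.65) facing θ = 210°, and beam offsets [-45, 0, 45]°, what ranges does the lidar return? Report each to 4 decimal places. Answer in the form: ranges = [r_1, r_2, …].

beam 1: φ=-45°, α=165°
  d=(-0.9659,0.2588)  start (4,4)  tX=0.8489 tY=1.3523  stride 1/|dx|=1.0353 1/|dy|=3.8637
    cross x-line → (3,4), t=0.8489
    cross y-line → (3,5), t=1.3523
    cross x-line → (2,5), t=1.8842
    cross x-line → (1,5), t=2.9195
    cross x-line → (0,5), t=3.9548 (wall)
  → r_1 = 3.9548
beam 2: φ=0°, α=210°
  d=(-0.8660,-0.5000)  start (4,4)  tX=0.9469 tY=1.3000  stride 1/|dx|=1.1547 1/|dy|=2.0000
    cross x-line → (3,4), t=0.9469
    cross y-line → (3,3), t=1.3000
    cross x-line → (2,3), t=2.1016
    cross x-line → (1,3), t=3.2563
    cross y-line → (1,2), t=3.3000 (wall)
  → r_2 = 3.3000
beam 3: φ=45°, α=255°
  d=(-0.2588,-0.9659)  start (4,4)  tX=3.1682 tY=0.6729  stride 1/|dx|=3.8637 1/|dy|=1.0353
    cross y-line → (4,3), t=0.6729
    cross y-line → (4,2), t=1.7082
    cross y-line → (4,1), t=2.7435
    cross x-line → (3,1), t=3.1682
    cross y-line → (3,0), t=3.7788 (wall)
  → r_3 = 3.7788

ranges = [3.9548, 3.3000, 3.7788]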